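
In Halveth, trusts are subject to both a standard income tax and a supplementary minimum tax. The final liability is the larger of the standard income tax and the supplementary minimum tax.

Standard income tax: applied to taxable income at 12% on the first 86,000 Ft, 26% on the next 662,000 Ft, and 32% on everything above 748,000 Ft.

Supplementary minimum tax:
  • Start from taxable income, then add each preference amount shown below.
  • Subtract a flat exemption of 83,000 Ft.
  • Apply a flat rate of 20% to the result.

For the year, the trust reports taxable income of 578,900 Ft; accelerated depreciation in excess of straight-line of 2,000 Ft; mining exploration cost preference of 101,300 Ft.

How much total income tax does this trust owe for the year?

Standard income tax:
  86,000 Ft × 12% = 10,320 Ft
  492,900 Ft × 26% = 128,154 Ft
  → 138,474 Ft

Supplementary minimum tax:
  Adjusted income: 578,900 Ft + 2,000 Ft + 101,300 Ft = 682,200 Ft
  Less exemption 83,000 Ft → base 599,200 Ft
  599,200 Ft × 20% = 119,840 Ft

138,474 Ft > 119,840 Ft, so the standard income tax governs.

138,474 Ft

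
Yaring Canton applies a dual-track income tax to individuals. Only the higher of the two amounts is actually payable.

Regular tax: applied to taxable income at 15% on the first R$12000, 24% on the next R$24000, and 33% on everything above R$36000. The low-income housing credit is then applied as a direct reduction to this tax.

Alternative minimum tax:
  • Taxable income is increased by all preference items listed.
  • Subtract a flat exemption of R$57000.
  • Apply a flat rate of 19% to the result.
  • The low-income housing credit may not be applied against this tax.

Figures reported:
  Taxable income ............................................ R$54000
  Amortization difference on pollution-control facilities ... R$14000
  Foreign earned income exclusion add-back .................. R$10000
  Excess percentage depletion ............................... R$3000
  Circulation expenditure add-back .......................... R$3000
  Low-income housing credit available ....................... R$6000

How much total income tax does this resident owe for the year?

R$7500

Regular tax:
  R$12000 × 15% = R$1800
  R$24000 × 24% = R$5760
  R$18000 × 33% = R$5940
  → R$13500
  Less low-income housing credit R$6000 → R$7500

Alternative minimum tax:
  Adjusted income: R$54000 + R$14000 + R$10000 + R$3000 + R$3000 = R$84000
  Less exemption R$57000 → base R$27000
  R$27000 × 19% = R$5130

R$7500 > R$5130, so the regular tax governs.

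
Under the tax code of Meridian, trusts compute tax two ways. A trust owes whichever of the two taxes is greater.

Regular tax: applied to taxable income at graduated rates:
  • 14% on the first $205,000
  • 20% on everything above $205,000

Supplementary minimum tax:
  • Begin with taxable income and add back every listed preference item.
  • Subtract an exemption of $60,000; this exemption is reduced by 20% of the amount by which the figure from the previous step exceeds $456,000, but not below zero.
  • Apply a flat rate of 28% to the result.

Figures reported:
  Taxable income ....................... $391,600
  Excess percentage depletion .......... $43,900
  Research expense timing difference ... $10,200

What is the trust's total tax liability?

$107,996

Supplementary minimum tax:
  Adjusted income: $391,600 + $43,900 + $10,200 = $445,700
  Exemption: $445,700 ≤ $456,000, so full $60,000 applies
  Base: $445,700 − $60,000 = $385,700
  $385,700 × 28% = $107,996

Regular tax:
  $205,000 × 14% = $28,700
  $186,600 × 20% = $37,320
  → $66,020

$107,996 > $66,020, so the supplementary minimum tax is the binding amount.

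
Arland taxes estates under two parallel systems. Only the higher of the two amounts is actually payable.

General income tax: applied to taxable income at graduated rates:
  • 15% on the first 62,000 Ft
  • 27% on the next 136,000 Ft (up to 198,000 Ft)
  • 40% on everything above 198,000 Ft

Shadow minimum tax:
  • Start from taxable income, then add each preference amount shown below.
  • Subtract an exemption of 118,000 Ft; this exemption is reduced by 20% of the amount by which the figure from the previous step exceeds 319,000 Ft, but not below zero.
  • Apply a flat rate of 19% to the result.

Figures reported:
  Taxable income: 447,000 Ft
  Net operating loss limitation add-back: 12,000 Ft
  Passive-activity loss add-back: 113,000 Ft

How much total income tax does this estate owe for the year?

General income tax:
  62,000 Ft × 15% = 9,300 Ft
  136,000 Ft × 27% = 36,720 Ft
  249,000 Ft × 40% = 99,600 Ft
  → 145,620 Ft

Shadow minimum tax:
  Adjusted income: 447,000 Ft + 12,000 Ft + 113,000 Ft = 572,000 Ft
  Exemption: 118,000 Ft − 20% × (572,000 Ft − 319,000 Ft) = 118,000 Ft − 50,600 Ft = 67,400 Ft
  Base: 572,000 Ft − 67,400 Ft = 504,600 Ft
  504,600 Ft × 19% = 95,874 Ft

145,620 Ft > 95,874 Ft, so the general income tax governs.

145,620 Ft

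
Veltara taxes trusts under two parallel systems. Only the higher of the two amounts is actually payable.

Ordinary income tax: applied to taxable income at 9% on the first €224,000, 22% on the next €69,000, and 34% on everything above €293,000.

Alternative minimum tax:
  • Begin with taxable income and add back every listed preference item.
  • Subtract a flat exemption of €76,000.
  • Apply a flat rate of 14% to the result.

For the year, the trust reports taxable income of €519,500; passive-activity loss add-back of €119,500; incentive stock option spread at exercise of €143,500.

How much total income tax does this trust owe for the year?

Ordinary income tax:
  €224,000 × 9% = €20,160
  €69,000 × 22% = €15,180
  €226,500 × 34% = €77,010
  → €112,350

Alternative minimum tax:
  Adjusted income: €519,500 + €119,500 + €143,500 = €782,500
  Less exemption €76,000 → base €706,500
  €706,500 × 14% = €98,910

€112,350 > €98,910, so the ordinary income tax governs.

€112,350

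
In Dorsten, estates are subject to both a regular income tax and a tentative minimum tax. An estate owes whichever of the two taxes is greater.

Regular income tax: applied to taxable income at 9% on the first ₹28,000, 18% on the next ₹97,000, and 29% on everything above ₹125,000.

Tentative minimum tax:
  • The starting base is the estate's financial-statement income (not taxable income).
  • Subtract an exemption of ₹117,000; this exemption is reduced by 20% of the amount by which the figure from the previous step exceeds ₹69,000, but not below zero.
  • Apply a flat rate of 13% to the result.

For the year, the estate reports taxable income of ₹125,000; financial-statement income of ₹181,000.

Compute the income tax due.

Tentative minimum tax:
  Base (financial-statement income): ₹181,000
  Exemption: ₹117,000 − 20% × (₹181,000 − ₹69,000) = ₹117,000 − ₹22,400 = ₹94,600
  Base: ₹181,000 − ₹94,600 = ₹86,400
  ₹86,400 × 13% = ₹11,232

Regular income tax:
  ₹28,000 × 9% = ₹2,520
  ₹97,000 × 18% = ₹17,460
  → ₹19,980

₹19,980 > ₹11,232, so the regular income tax governs.

₹19,980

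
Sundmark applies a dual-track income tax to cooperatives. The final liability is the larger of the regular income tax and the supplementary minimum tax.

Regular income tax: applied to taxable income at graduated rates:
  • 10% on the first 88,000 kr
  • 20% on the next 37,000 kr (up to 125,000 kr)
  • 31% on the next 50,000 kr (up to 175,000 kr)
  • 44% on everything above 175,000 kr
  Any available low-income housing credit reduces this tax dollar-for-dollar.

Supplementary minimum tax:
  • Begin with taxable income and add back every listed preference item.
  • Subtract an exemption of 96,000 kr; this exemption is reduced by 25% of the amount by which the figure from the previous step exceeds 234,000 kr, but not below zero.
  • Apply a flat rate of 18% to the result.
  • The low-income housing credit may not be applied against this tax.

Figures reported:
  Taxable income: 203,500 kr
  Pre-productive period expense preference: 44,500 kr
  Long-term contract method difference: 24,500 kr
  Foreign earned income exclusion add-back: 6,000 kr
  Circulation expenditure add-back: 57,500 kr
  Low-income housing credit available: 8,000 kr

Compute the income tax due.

Supplementary minimum tax:
  Adjusted income: 203,500 kr + 44,500 kr + 24,500 kr + 6,000 kr + 57,500 kr = 336,000 kr
  Exemption: 96,000 kr − 25% × (336,000 kr − 234,000 kr) = 96,000 kr − 25,500 kr = 70,500 kr
  Base: 336,000 kr − 70,500 kr = 265,500 kr
  265,500 kr × 18% = 47,790 kr

Regular income tax:
  88,000 kr × 10% = 8,800 kr
  37,000 kr × 20% = 7,400 kr
  50,000 kr × 31% = 15,500 kr
  28,500 kr × 44% = 12,540 kr
  → 44,240 kr
  Less low-income housing credit 8,000 kr → 36,240 kr

47,790 kr > 36,240 kr, so the supplementary minimum tax is the binding amount.

47,790 kr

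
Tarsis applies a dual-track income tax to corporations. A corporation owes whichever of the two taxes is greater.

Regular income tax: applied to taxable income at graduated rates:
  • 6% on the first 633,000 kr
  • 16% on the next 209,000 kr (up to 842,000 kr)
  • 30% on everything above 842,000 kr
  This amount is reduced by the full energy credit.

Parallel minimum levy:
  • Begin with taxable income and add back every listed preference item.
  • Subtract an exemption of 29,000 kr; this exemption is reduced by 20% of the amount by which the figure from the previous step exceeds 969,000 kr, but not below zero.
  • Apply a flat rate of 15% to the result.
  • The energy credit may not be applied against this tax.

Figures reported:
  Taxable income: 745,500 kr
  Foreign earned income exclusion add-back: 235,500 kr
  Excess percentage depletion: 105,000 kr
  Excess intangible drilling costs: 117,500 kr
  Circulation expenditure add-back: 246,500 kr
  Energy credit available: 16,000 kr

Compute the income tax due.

217,500 kr

Regular income tax:
  633,000 kr × 6% = 37,980 kr
  112,500 kr × 16% = 18,000 kr
  → 55,980 kr
  Less energy credit 16,000 kr → 39,980 kr

Parallel minimum levy:
  Adjusted income: 745,500 kr + 235,500 kr + 105,000 kr + 117,500 kr + 246,500 kr = 1,450,000 kr
  Exemption: 20% × (1,450,000 kr − 969,000 kr) = 96,200 kr ≥ 29,000 kr, so the exemption is fully phased out
  Base: 1,450,000 kr − 0 kr = 1,450,000 kr
  1,450,000 kr × 15% = 217,500 kr

217,500 kr > 39,980 kr, so the parallel minimum levy is the binding amount.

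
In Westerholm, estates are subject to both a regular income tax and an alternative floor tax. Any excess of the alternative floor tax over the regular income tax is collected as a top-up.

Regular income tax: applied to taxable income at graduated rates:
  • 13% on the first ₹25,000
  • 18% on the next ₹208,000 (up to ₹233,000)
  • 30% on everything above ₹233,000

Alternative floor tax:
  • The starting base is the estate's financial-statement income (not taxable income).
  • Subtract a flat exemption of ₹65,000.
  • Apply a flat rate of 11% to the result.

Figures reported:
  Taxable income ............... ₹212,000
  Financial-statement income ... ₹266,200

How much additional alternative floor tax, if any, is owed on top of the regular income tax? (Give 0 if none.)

Alternative floor tax:
  Base (financial-statement income): ₹266,200
  Less exemption ₹65,000 → base ₹201,200
  ₹201,200 × 11% = ₹22,132

Regular income tax:
  ₹25,000 × 13% = ₹3,250
  ₹187,000 × 18% = ₹33,660
  → ₹36,910

₹22,132 ≤ ₹36,910, so no add-on is due.

₹0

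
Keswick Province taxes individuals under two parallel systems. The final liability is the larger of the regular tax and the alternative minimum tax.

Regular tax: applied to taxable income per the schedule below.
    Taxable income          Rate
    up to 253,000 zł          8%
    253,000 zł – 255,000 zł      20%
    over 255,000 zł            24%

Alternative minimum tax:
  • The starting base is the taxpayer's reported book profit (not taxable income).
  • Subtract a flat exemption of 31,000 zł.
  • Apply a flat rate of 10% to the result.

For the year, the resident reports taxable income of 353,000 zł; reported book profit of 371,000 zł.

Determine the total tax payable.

44,160 zł

Alternative minimum tax:
  Base (reported book profit): 371,000 zł
  Less exemption 31,000 zł → base 340,000 zł
  340,000 zł × 10% = 34,000 zł

Regular tax:
  253,000 zł × 8% = 20,240 zł
  2,000 zł × 20% = 400 zł
  98,000 zł × 24% = 23,520 zł
  → 44,160 zł

44,160 zł > 34,000 zł, so the regular tax governs.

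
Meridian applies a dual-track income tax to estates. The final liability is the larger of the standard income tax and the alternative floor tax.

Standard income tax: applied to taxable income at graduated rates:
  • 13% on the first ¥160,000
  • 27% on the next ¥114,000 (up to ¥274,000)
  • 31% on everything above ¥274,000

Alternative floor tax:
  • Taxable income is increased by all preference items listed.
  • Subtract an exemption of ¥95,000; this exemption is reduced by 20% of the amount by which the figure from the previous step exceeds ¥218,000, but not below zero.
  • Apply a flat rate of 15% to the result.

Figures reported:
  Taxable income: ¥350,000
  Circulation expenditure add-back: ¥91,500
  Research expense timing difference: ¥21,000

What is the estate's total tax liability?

¥75,140

Alternative floor tax:
  Adjusted income: ¥350,000 + ¥91,500 + ¥21,000 = ¥462,500
  Exemption: ¥95,000 − 20% × (¥462,500 − ¥218,000) = ¥95,000 − ¥48,900 = ¥46,100
  Base: ¥462,500 − ¥46,100 = ¥416,400
  ¥416,400 × 15% = ¥62,460

Standard income tax:
  ¥160,000 × 13% = ¥20,800
  ¥114,000 × 27% = ¥30,780
  ¥76,000 × 31% = ¥23,560
  → ¥75,140

¥75,140 > ¥62,460, so the standard income tax governs.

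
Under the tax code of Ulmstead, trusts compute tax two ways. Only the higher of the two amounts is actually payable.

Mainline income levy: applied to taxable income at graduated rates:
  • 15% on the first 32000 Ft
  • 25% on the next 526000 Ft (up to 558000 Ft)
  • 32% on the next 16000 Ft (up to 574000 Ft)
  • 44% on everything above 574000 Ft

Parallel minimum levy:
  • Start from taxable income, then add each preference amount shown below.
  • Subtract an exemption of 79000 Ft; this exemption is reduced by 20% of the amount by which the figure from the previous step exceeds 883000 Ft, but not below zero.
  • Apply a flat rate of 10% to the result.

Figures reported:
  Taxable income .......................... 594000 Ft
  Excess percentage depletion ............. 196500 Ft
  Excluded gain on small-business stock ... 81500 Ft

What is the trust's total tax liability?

Mainline income levy:
  32000 Ft × 15% = 4800 Ft
  526000 Ft × 25% = 131500 Ft
  16000 Ft × 32% = 5120 Ft
  20000 Ft × 44% = 8800 Ft
  → 150220 Ft

Parallel minimum levy:
  Adjusted income: 594000 Ft + 196500 Ft + 81500 Ft = 872000 Ft
  Exemption: 872000 Ft ≤ 883000 Ft, so full 79000 Ft applies
  Base: 872000 Ft − 79000 Ft = 793000 Ft
  793000 Ft × 10% = 79300 Ft

150220 Ft > 79300 Ft, so the mainline income levy governs.

150220 Ft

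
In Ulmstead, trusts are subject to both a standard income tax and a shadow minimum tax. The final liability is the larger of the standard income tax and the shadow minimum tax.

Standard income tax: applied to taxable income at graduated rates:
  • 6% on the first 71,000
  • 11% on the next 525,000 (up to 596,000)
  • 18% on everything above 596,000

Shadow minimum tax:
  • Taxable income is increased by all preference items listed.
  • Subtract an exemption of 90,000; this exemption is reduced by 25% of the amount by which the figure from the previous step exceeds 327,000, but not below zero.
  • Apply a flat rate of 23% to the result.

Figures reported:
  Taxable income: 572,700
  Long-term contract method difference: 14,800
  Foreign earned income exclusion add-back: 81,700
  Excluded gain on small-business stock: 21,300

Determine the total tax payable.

158,815

Shadow minimum tax:
  Adjusted income: 572,700 + 14,800 + 81,700 + 21,300 = 690,500
  Exemption: 25% × (690,500 − 327,000) = 90,875 ≥ 90,000, so the exemption is fully phased out
  Base: 690,500 − 0 = 690,500
  690,500 × 23% = 158,815

Standard income tax:
  71,000 × 6% = 4,260
  501,700 × 11% = 55,187
  → 59,447

158,815 > 59,447, so the shadow minimum tax is the binding amount.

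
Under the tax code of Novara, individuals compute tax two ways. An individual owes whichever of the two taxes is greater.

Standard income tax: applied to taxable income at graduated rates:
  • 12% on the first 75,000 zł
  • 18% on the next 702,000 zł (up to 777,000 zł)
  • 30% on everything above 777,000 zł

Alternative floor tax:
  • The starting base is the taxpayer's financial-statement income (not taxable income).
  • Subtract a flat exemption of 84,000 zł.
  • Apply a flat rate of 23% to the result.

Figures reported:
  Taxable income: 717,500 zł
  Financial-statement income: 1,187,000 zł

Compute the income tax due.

253,690 zł

Standard income tax:
  75,000 zł × 12% = 9,000 zł
  642,500 zł × 18% = 115,650 zł
  → 124,650 zł

Alternative floor tax:
  Base (financial-statement income): 1,187,000 zł
  Less exemption 84,000 zł → base 1,103,000 zł
  1,103,000 zł × 23% = 253,690 zł

253,690 zł > 124,650 zł, so the alternative floor tax is the binding amount.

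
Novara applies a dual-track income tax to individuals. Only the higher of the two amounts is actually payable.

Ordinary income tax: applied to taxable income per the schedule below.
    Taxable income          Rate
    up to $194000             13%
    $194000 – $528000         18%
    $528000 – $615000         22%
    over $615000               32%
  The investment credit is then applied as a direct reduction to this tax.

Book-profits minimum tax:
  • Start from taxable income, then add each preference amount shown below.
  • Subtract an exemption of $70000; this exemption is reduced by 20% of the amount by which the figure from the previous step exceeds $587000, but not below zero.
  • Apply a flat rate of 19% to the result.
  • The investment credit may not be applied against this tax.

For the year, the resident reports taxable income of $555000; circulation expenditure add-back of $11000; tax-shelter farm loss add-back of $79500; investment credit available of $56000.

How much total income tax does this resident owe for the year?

Ordinary income tax:
  $194000 × 13% = $25220
  $334000 × 18% = $60120
  $27000 × 22% = $5940
  → $91280
  Less investment credit $56000 → $35280

Book-profits minimum tax:
  Adjusted income: $555000 + $11000 + $79500 = $645500
  Exemption: $70000 − 20% × ($645500 − $587000) = $70000 − $11700 = $58300
  Base: $645500 − $58300 = $587200
  $587200 × 19% = $111568

$111568 > $35280, so the book-profits minimum tax is the binding amount.

$111568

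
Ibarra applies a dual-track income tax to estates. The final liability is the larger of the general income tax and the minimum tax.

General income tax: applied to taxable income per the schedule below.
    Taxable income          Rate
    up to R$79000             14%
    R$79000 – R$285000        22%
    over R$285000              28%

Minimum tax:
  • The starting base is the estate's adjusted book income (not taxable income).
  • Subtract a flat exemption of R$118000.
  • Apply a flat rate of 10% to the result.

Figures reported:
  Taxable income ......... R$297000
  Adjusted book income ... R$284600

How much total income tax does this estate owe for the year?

R$59740

General income tax:
  R$79000 × 14% = R$11060
  R$206000 × 22% = R$45320
  R$12000 × 28% = R$3360
  → R$59740

Minimum tax:
  Base (adjusted book income): R$284600
  Less exemption R$118000 → base R$166600
  R$166600 × 10% = R$16660

R$59740 > R$16660, so the general income tax governs.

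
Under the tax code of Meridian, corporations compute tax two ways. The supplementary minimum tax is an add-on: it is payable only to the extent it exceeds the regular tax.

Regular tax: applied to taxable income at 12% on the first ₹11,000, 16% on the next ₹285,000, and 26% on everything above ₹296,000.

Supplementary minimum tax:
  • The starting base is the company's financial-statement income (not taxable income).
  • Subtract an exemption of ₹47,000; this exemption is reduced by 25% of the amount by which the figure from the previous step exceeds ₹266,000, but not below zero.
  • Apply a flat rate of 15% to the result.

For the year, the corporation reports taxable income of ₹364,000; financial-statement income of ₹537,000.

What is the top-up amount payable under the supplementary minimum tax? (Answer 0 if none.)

₹15,950

Supplementary minimum tax:
  Base (financial-statement income): ₹537,000
  Exemption: 25% × (₹537,000 − ₹266,000) = ₹67,750 ≥ ₹47,000, so the exemption is fully phased out
  Base: ₹537,000 − ₹0 = ₹537,000
  ₹537,000 × 15% = ₹80,550

Regular tax:
  ₹11,000 × 12% = ₹1,320
  ₹285,000 × 16% = ₹45,600
  ₹68,000 × 26% = ₹17,680
  → ₹64,600

Excess of supplementary minimum tax over regular tax: ₹80,550 − ₹64,600 = ₹15,950.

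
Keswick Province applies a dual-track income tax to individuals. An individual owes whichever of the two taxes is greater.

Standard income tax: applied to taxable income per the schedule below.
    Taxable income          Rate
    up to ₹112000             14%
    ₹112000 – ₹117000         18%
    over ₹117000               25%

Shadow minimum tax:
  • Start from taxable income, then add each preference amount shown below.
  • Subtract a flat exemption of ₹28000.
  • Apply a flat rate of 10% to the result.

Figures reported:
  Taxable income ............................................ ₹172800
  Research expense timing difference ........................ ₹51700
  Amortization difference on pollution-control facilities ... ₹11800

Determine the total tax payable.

₹30530

Shadow minimum tax:
  Adjusted income: ₹172800 + ₹51700 + ₹11800 = ₹236300
  Less exemption ₹28000 → base ₹208300
  ₹208300 × 10% = ₹20830

Standard income tax:
  ₹112000 × 14% = ₹15680
  ₹5000 × 18% = ₹900
  ₹55800 × 25% = ₹13950
  → ₹30530

₹30530 > ₹20830, so the standard income tax governs.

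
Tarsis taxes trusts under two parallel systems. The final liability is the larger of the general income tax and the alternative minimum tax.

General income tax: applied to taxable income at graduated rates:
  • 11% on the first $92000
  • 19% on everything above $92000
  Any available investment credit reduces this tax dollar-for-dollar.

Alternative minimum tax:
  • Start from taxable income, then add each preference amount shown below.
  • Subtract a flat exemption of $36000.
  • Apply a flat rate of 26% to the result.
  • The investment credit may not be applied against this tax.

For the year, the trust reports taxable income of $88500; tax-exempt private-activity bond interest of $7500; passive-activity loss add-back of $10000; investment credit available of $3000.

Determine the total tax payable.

General income tax:
  $88500 × 11% = $9735
  Less investment credit $3000 → $6735

Alternative minimum tax:
  Adjusted income: $88500 + $7500 + $10000 = $106000
  Less exemption $36000 → base $70000
  $70000 × 26% = $18200

$18200 > $6735, so the alternative minimum tax is the binding amount.

$18200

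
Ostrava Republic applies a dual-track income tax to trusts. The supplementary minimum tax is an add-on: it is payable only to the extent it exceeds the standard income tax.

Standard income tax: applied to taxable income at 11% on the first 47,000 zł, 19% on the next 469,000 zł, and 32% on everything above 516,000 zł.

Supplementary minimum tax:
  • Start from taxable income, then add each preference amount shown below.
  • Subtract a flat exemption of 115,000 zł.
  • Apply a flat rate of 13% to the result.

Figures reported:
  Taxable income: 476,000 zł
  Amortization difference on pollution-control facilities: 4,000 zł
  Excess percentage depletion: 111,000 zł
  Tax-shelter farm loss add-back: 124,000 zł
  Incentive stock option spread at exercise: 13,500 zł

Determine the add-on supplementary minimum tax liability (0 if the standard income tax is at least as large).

0 zł

Standard income tax:
  47,000 zł × 11% = 5,170 zł
  429,000 zł × 19% = 81,510 zł
  → 86,680 zł

Supplementary minimum tax:
  Adjusted income: 476,000 zł + 4,000 zł + 111,000 zł + 124,000 zł + 13,500 zł = 728,500 zł
  Less exemption 115,000 zł → base 613,500 zł
  613,500 zł × 13% = 79,755 zł

79,755 zł ≤ 86,680 zł, so no add-on is due.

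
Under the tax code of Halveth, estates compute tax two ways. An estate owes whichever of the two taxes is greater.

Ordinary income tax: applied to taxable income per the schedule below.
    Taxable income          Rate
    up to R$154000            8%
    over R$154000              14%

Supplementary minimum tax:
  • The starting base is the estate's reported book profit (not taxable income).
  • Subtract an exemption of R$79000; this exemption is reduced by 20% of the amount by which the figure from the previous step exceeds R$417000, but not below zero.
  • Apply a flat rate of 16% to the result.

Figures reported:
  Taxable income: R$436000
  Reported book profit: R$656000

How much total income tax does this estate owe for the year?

Supplementary minimum tax:
  Base (reported book profit): R$656000
  Exemption: R$79000 − 20% × (R$656000 − R$417000) = R$79000 − R$47800 = R$31200
  Base: R$656000 − R$31200 = R$624800
  R$624800 × 16% = R$99968

Ordinary income tax:
  R$154000 × 8% = R$12320
  R$282000 × 14% = R$39480
  → R$51800

R$99968 > R$51800, so the supplementary minimum tax is the binding amount.

R$99968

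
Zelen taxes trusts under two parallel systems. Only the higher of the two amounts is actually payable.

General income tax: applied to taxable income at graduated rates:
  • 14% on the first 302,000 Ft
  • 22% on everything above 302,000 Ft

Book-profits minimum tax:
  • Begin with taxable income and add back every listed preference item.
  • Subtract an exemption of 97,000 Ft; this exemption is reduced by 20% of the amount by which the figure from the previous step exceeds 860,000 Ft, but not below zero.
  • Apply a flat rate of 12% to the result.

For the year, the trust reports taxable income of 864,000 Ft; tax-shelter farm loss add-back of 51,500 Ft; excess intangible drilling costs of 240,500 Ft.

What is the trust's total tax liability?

General income tax:
  302,000 Ft × 14% = 42,280 Ft
  562,000 Ft × 22% = 123,640 Ft
  → 165,920 Ft

Book-profits minimum tax:
  Adjusted income: 864,000 Ft + 51,500 Ft + 240,500 Ft = 1,156,000 Ft
  Exemption: 97,000 Ft − 20% × (1,156,000 Ft − 860,000 Ft) = 97,000 Ft − 59,200 Ft = 37,800 Ft
  Base: 1,156,000 Ft − 37,800 Ft = 1,118,200 Ft
  1,118,200 Ft × 12% = 134,184 Ft

165,920 Ft > 134,184 Ft, so the general income tax governs.

165,920 Ft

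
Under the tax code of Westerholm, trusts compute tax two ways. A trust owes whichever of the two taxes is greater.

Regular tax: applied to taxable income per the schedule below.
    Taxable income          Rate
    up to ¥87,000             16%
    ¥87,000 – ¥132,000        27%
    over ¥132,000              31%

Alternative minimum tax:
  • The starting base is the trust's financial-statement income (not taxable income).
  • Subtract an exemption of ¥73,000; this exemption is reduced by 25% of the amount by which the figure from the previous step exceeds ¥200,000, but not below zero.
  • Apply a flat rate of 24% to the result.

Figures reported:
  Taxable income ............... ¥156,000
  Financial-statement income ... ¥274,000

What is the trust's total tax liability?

Regular tax:
  ¥87,000 × 16% = ¥13,920
  ¥45,000 × 27% = ¥12,150
  ¥24,000 × 31% = ¥7,440
  → ¥33,510

Alternative minimum tax:
  Base (financial-statement income): ¥274,000
  Exemption: ¥73,000 − 25% × (¥274,000 − ¥200,000) = ¥73,000 − ¥18,500 = ¥54,500
  Base: ¥274,000 − ¥54,500 = ¥219,500
  ¥219,500 × 24% = ¥52,680

¥52,680 > ¥33,510, so the alternative minimum tax is the binding amount.

¥52,680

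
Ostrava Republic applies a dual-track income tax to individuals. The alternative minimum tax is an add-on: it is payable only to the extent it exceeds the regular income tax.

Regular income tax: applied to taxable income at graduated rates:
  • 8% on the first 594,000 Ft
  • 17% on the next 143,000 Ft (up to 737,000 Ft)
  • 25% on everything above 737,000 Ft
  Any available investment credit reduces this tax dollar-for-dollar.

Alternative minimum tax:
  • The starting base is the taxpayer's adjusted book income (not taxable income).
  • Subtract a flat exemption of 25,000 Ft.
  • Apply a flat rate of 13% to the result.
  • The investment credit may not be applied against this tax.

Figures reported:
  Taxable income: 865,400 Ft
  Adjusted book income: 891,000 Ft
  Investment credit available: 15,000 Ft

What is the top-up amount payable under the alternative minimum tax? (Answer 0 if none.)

23,650 Ft

Regular income tax:
  594,000 Ft × 8% = 47,520 Ft
  143,000 Ft × 17% = 24,310 Ft
  128,400 Ft × 25% = 32,100 Ft
  → 103,930 Ft
  Less investment credit 15,000 Ft → 88,930 Ft

Alternative minimum tax:
  Base (adjusted book income): 891,000 Ft
  Less exemption 25,000 Ft → base 866,000 Ft
  866,000 Ft × 13% = 112,580 Ft

Excess of alternative minimum tax over regular income tax: 112,580 Ft − 88,930 Ft = 23,650 Ft.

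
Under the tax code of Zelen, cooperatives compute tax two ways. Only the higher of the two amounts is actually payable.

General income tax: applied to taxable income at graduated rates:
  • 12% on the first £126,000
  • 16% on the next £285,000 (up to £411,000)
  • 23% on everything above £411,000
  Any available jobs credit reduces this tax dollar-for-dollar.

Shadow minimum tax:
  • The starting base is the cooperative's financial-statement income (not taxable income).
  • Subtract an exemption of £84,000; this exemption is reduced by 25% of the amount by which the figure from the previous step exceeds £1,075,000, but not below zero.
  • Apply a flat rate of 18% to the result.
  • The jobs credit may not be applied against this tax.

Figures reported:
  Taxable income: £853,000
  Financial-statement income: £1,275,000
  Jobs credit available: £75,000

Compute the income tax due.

£223,380

General income tax:
  £126,000 × 12% = £15,120
  £285,000 × 16% = £45,600
  £442,000 × 23% = £101,660
  → £162,380
  Less jobs credit £75,000 → £87,380

Shadow minimum tax:
  Base (financial-statement income): £1,275,000
  Exemption: £84,000 − 25% × (£1,275,000 − £1,075,000) = £84,000 − £50,000 = £34,000
  Base: £1,275,000 − £34,000 = £1,241,000
  £1,241,000 × 18% = £223,380

£223,380 > £87,380, so the shadow minimum tax is the binding amount.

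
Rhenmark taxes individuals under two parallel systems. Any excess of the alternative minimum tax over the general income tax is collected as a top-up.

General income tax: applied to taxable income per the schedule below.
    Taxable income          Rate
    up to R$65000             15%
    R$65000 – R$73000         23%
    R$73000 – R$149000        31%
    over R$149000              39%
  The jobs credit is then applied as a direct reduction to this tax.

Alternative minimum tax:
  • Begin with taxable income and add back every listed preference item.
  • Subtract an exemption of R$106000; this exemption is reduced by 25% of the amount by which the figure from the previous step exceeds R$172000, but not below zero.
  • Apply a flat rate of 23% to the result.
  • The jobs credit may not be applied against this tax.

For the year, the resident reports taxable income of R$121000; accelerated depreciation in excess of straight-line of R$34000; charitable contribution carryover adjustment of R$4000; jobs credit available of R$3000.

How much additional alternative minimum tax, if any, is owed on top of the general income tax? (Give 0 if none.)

R$0

Alternative minimum tax:
  Adjusted income: R$121000 + R$34000 + R$4000 = R$159000
  Exemption: R$159000 ≤ R$172000, so full R$106000 applies
  Base: R$159000 − R$106000 = R$53000
  R$53000 × 23% = R$12190

General income tax:
  R$65000 × 15% = R$9750
  R$8000 × 23% = R$1840
  R$48000 × 31% = R$14880
  → R$26470
  Less jobs credit R$3000 → R$23470

R$12190 ≤ R$23470, so no add-on is due.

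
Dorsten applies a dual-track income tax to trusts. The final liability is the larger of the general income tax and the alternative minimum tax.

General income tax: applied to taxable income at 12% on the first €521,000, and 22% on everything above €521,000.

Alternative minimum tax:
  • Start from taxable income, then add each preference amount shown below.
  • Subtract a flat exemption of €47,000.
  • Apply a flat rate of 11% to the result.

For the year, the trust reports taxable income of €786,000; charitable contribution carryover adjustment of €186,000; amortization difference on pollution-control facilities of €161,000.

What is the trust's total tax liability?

€120,820

General income tax:
  €521,000 × 12% = €62,520
  €265,000 × 22% = €58,300
  → €120,820

Alternative minimum tax:
  Adjusted income: €786,000 + €186,000 + €161,000 = €1,133,000
  Less exemption €47,000 → base €1,086,000
  €1,086,000 × 11% = €119,460

€120,820 > €119,460, so the general income tax governs.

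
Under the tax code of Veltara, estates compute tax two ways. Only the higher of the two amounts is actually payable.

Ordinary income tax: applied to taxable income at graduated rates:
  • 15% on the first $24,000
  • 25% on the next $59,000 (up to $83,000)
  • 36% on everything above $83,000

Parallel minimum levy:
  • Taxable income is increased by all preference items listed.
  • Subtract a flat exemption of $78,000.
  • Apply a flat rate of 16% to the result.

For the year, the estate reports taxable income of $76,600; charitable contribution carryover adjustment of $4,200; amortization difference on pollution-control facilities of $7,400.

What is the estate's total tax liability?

$16,750

Ordinary income tax:
  $24,000 × 15% = $3,600
  $52,600 × 25% = $13,150
  → $16,750

Parallel minimum levy:
  Adjusted income: $76,600 + $4,200 + $7,400 = $88,200
  Less exemption $78,000 → base $10,200
  $10,200 × 16% = $1,632

$16,750 > $1,632, so the ordinary income tax governs.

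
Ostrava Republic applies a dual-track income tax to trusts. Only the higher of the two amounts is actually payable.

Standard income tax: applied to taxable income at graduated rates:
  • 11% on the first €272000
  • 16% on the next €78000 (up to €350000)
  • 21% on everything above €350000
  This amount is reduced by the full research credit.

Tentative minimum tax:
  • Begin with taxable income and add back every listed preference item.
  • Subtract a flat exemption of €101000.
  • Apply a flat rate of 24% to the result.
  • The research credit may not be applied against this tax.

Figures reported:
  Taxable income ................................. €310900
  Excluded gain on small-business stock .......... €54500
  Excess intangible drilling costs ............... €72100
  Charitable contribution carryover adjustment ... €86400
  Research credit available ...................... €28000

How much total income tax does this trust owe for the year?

Tentative minimum tax:
  Adjusted income: €310900 + €54500 + €72100 + €86400 = €523900
  Less exemption €101000 → base €422900
  €422900 × 24% = €101496

Standard income tax:
  €272000 × 11% = €29920
  €38900 × 16% = €6224
  → €36144
  Less research credit €28000 → €8144

€101496 > €8144, so the tentative minimum tax is the binding amount.

€101496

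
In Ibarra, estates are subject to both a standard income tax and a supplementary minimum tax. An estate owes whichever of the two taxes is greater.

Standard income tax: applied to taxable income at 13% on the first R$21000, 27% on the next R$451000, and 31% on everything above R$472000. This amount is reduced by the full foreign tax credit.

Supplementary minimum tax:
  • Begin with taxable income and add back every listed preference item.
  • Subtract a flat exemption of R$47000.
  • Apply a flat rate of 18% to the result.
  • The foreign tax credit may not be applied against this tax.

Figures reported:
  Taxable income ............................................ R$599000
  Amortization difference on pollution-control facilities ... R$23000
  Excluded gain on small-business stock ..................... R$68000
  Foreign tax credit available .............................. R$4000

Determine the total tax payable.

R$159870

Supplementary minimum tax:
  Adjusted income: R$599000 + R$23000 + R$68000 = R$690000
  Less exemption R$47000 → base R$643000
  R$643000 × 18% = R$115740

Standard income tax:
  R$21000 × 13% = R$2730
  R$451000 × 27% = R$121770
  R$127000 × 31% = R$39370
  → R$163870
  Less foreign tax credit R$4000 → R$159870

R$159870 > R$115740, so the standard income tax governs.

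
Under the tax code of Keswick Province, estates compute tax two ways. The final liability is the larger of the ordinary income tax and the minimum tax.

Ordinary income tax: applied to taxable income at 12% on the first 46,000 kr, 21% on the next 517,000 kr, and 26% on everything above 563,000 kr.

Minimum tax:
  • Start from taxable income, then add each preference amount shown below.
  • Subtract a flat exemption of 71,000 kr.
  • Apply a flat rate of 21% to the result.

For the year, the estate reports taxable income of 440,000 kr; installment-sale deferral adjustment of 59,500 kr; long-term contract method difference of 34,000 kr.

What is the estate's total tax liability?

97,125 kr

Minimum tax:
  Adjusted income: 440,000 kr + 59,500 kr + 34,000 kr = 533,500 kr
  Less exemption 71,000 kr → base 462,500 kr
  462,500 kr × 21% = 97,125 kr

Ordinary income tax:
  46,000 kr × 12% = 5,520 kr
  394,000 kr × 21% = 82,740 kr
  → 88,260 kr

97,125 kr > 88,260 kr, so the minimum tax is the binding amount.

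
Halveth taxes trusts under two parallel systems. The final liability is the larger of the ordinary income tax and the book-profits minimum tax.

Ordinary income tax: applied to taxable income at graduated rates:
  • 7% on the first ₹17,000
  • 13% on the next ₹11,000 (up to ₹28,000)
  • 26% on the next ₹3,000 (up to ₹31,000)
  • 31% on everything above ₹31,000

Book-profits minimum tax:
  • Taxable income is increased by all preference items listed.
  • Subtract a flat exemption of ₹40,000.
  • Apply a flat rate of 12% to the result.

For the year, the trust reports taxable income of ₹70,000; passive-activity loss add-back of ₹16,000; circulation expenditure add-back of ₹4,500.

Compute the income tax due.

₹15,490

Book-profits minimum tax:
  Adjusted income: ₹70,000 + ₹16,000 + ₹4,500 = ₹90,500
  Less exemption ₹40,000 → base ₹50,500
  ₹50,500 × 12% = ₹6,060

Ordinary income tax:
  ₹17,000 × 7% = ₹1,190
  ₹11,000 × 13% = ₹1,430
  ₹3,000 × 26% = ₹780
  ₹39,000 × 31% = ₹12,090
  → ₹15,490

₹15,490 > ₹6,060, so the ordinary income tax governs.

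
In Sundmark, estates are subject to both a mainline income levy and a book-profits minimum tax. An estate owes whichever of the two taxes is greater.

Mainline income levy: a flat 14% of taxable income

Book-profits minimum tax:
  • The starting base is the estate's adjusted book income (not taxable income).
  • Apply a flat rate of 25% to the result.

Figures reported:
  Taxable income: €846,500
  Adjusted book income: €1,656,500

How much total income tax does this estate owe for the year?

Mainline income levy:
  €846,500 × 14% = €118,510

Book-profits minimum tax:
  Base (adjusted book income): €1,656,500
  €1,656,500 × 25% = €414,125

€414,125 > €118,510, so the book-profits minimum tax is the binding amount.

€414,125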